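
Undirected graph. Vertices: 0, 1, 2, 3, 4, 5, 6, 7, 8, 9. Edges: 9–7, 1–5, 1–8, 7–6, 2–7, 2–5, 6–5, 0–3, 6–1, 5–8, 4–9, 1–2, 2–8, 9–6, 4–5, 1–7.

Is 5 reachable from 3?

No

Explore from 3.
Distance 1: reach 0.
The search is exhausted without reaching 5; it lies in a different component.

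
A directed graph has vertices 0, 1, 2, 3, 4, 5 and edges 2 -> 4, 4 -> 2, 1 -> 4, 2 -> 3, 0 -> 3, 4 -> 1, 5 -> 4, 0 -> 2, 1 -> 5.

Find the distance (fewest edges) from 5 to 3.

3

Distance 0: 5.
Distance 1: 4.
Distance 2: 1, 2.
Distance 3: 3 — contains 3.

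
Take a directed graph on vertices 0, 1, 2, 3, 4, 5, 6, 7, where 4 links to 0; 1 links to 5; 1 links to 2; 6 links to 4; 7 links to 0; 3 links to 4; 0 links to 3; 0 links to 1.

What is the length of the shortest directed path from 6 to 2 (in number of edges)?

4

Distance 0: 6.
Distance 1: 4.
Distance 2: 0.
Distance 3: 1, 3.
Distance 4: 2, 5 — contains 2.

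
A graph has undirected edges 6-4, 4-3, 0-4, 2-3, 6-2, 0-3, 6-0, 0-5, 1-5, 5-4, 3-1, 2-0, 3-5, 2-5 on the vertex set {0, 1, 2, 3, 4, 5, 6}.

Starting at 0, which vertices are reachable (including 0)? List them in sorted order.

Start at 0.
Its neighbours: 2, 3, 4, 5, 6.
Then their neighbours: 1.
Every vertex is now reached.

0, 1, 2, 3, 4, 5, 6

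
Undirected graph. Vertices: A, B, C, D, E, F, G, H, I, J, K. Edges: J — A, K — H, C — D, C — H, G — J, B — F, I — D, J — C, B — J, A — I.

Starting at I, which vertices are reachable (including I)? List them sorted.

Start at I.
Its neighbours: A, D.
Then their neighbours: C, J.
Then next layer: B, G, H.
Then next layer: F, K.
Nothing further is reachable.

A, B, C, D, F, G, H, I, J, K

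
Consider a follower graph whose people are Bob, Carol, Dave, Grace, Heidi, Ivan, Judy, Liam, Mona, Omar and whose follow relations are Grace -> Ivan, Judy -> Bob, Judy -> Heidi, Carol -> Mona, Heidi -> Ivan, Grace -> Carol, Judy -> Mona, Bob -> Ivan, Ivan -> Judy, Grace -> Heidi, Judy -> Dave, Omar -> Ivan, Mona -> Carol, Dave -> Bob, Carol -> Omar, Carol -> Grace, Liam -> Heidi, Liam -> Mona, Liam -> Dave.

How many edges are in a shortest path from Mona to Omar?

Distance 0: Mona.
Distance 1: Carol.
Distance 2: Grace, Omar — contains Omar.

2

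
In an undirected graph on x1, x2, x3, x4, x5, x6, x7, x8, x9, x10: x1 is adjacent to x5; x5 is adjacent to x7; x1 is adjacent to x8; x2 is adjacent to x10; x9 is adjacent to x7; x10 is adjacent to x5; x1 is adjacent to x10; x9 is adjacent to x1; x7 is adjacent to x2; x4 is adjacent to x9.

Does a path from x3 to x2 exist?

No

x3 has no edges, so nothing is reachable from it.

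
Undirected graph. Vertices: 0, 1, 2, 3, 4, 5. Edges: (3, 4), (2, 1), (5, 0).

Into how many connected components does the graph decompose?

From 0: component {0, 5}.
From 1: component {1, 2}.
From 3: component {3, 4}.
That's 3 components.

3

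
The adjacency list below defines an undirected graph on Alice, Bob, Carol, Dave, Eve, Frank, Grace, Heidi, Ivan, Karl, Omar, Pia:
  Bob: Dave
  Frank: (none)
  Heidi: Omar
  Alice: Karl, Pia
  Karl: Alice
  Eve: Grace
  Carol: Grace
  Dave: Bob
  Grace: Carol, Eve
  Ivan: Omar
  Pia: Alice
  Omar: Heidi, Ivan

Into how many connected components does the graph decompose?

From Alice: component {Alice, Karl, Pia}.
From Bob: component {Bob, Dave}.
From Carol: component {Carol, Eve, Grace}.
From Frank: component {Frank}.
From Heidi: component {Heidi, Ivan, Omar}.
That's 5 components.

5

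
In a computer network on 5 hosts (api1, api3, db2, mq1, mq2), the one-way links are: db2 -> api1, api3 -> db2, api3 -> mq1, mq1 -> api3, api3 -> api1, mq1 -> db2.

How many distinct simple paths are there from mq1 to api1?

mq1→api3→api1
mq1→api3→db2→api1
mq1→db2→api1

3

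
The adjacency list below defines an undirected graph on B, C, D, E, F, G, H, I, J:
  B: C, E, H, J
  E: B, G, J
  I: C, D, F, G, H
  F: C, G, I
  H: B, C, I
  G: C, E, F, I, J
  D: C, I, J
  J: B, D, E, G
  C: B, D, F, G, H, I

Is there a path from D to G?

Explore from D.
Distance 1: reach C, I, J.
Distance 2: reach B, E, F, G, H.
Found G.

Yes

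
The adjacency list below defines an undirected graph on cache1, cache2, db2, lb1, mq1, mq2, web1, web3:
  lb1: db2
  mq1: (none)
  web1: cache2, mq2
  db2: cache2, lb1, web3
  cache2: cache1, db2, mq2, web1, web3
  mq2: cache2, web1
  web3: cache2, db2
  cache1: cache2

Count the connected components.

2

From cache1: component {cache1, cache2, db2, lb1, mq2, web1, web3}.
From mq1: component {mq1}.
That's 2 components.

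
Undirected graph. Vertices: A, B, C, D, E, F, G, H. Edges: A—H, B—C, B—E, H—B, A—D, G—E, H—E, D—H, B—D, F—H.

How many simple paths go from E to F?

4

E–B–D–A–H–F
E–B–D–H–F
E–B–H–F
E–H–F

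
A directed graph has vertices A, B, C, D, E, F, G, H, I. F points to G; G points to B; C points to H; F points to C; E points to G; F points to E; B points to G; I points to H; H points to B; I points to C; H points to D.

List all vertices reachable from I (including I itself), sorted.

Start at I.
Its neighbours: C, H.
Then their neighbours: B, D.
Then next layer: G.
Nothing further is reachable.

B, C, D, G, H, I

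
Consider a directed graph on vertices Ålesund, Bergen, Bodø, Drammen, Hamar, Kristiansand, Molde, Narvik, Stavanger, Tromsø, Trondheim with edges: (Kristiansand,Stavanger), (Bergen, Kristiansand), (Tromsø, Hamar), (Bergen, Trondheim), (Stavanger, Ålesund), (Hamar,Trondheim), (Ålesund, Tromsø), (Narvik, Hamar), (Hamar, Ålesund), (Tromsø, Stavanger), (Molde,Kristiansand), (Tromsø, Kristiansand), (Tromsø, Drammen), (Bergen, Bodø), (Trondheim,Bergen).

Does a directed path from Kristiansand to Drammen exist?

Yes

Explore from Kristiansand.
Distance 1: reach Stavanger.
Distance 2: reach Ålesund.
Distance 3: reach Tromsø.
Distance 4: reach Drammen, Hamar.
Found Drammen.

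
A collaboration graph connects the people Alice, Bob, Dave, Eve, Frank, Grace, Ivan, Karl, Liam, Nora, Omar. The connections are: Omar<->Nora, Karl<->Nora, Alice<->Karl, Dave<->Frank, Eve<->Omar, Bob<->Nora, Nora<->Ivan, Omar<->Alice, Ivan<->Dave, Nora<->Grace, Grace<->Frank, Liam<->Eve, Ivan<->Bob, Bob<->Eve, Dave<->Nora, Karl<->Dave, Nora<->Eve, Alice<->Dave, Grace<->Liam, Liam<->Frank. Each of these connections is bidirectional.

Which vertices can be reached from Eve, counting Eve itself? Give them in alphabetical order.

Alice, Bob, Dave, Eve, Frank, Grace, Ivan, Karl, Liam, Nora, Omar

Start at Eve.
Its neighbours: Bob, Liam, Nora, Omar.
Then their neighbours: Alice, Dave, Frank, Grace, Ivan, Karl.
Every vertex is now reached.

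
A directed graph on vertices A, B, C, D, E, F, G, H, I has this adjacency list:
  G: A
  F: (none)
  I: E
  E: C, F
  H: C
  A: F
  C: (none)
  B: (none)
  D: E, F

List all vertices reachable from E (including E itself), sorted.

C, E, F

Start at E.
Its neighbours: C, F.
Nothing further is reachable.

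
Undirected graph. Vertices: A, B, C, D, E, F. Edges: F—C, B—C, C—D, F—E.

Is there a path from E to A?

Explore from E.
Distance 1: reach F.
Distance 2: reach C.
Distance 3: reach B, D.
The search is exhausted without reaching A; it lies in a different component.

No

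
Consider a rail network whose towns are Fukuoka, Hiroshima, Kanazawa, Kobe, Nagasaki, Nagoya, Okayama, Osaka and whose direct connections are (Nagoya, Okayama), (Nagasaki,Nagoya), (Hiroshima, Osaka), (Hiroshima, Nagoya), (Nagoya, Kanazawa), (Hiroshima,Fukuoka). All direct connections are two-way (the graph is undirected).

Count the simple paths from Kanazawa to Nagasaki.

Kanazawa–Nagoya–Nagasaki

1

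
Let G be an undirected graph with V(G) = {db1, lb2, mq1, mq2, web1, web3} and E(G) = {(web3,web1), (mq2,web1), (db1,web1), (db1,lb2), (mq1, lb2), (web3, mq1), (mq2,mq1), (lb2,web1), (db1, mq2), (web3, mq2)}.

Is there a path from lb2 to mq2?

Explore from lb2.
Distance 1: reach db1, mq1, web1.
Distance 2: reach mq2, web3.
Found mq2.

Yes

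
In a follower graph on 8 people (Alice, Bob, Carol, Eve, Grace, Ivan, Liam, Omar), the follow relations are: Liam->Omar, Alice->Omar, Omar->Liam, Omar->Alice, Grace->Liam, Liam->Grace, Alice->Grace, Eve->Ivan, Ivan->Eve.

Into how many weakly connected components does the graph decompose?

From Alice: component {Alice, Grace, Liam, Omar}.
From Bob: component {Bob}.
From Carol: component {Carol}.
From Eve: component {Eve, Ivan}.
That's 4 components.

4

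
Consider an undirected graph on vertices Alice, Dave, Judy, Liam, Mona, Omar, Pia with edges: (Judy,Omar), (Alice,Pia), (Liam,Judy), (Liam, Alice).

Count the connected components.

From Alice: component {Alice, Judy, Liam, Omar, Pia}.
From Dave: component {Dave}.
From Mona: component {Mona}.
That's 3 components.

3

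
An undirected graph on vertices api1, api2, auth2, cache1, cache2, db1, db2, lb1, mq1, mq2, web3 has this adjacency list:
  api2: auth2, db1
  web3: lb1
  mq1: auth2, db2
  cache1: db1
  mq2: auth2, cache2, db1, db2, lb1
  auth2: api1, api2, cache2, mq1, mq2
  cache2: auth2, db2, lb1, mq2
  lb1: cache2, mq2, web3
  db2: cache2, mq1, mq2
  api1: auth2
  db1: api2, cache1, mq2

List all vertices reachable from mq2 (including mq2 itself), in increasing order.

Start at mq2.
Its neighbours: auth2, cache2, db1, db2, lb1.
Then their neighbours: api1, api2, cache1, mq1, web3.
Every vertex is now reached.

api1, api2, auth2, cache1, cache2, db1, db2, lb1, mq1, mq2, web3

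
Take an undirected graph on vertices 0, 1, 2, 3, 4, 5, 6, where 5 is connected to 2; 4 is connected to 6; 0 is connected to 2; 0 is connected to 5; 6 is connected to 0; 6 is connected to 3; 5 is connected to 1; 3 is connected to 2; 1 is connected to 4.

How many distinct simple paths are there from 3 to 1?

7

3–2–0–5–1
3–2–0–6–4–1
3–2–5–0–6–4–1
3–2–5–1
3–6–0–2–5–1
3–6–0–5–1
3–6–4–1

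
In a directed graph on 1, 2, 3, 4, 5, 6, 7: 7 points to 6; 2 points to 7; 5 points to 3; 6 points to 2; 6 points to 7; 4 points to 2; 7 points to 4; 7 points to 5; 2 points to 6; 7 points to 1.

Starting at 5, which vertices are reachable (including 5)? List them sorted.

3, 5

Start at 5.
Its neighbours: 3.
Nothing further is reachable.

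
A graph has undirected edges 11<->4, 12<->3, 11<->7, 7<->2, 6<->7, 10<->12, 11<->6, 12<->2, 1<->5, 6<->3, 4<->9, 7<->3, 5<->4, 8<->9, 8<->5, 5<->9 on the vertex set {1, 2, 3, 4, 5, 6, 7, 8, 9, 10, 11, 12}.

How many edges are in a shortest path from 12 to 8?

Distance 0: 12.
Distance 1: 2, 3, 10.
Distance 2: 6, 7.
Distance 3: 11.
Distance 4: 4.
Distance 5: 5, 9.
Distance 6: 1, 8 — contains 8.

6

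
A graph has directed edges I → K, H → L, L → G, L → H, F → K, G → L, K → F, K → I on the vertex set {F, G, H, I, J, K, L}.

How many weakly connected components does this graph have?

3

From F: component {F, I, K}.
From G: component {G, H, L}.
From J: component {J}.
That's 3 components.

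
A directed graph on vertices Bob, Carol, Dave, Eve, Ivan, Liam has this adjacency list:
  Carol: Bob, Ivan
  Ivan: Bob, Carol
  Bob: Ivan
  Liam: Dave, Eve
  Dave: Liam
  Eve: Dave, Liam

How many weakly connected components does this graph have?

From Bob: component {Bob, Carol, Ivan}.
From Dave: component {Dave, Eve, Liam}.
That's 2 components.

2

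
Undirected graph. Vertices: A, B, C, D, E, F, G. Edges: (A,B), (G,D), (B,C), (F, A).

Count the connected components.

3

From A: component {A, B, C, F}.
From D: component {D, G}.
From E: component {E}.
That's 3 components.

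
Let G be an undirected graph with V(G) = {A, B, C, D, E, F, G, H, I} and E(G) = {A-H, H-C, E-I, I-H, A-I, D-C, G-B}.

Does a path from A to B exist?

No

Explore from A.
Distance 1: reach H, I.
Distance 2: reach C, E.
Distance 3: reach D.
The search is exhausted without reaching B; it lies in a different component.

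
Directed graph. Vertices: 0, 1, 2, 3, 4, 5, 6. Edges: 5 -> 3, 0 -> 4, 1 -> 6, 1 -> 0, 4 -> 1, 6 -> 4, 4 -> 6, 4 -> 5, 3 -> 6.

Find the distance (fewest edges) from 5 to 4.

Distance 0: 5.
Distance 1: 3.
Distance 2: 6.
Distance 3: 4 — contains 4.

3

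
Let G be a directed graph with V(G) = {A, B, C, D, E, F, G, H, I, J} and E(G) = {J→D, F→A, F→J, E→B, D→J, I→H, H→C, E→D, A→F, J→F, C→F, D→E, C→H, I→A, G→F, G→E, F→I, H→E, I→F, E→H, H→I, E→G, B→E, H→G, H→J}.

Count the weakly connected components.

From A: component {A, B, C, D, E, F, G, H, I, J}.
That's 1 component.

1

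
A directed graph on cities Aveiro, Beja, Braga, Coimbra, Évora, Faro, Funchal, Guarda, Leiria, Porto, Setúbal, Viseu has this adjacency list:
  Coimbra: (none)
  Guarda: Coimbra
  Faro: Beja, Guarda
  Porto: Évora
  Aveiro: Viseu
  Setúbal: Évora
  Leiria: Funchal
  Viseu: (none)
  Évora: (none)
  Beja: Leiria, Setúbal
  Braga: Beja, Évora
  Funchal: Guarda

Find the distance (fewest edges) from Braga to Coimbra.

Distance 0: Braga.
Distance 1: Beja, Évora.
Distance 2: Leiria, Setúbal.
Distance 3: Funchal.
Distance 4: Guarda.
Distance 5: Coimbra — contains Coimbra.

5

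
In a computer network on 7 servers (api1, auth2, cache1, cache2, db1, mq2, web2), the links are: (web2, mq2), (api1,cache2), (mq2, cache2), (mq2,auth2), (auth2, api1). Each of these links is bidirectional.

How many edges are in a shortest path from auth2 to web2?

2

Distance 0: auth2.
Distance 1: api1, mq2.
Distance 2: cache2, web2 — contains web2.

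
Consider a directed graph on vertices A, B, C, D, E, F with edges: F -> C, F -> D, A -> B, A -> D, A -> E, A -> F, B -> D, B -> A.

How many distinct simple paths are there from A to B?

A→B

1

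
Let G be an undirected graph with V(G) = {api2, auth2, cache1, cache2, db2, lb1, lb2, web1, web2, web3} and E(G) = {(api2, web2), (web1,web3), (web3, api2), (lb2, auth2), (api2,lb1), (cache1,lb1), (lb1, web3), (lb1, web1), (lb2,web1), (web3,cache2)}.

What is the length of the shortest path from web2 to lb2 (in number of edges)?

Distance 0: web2.
Distance 1: api2.
Distance 2: lb1, web3.
Distance 3: cache1, cache2, web1.
Distance 4: lb2 — contains lb2.

4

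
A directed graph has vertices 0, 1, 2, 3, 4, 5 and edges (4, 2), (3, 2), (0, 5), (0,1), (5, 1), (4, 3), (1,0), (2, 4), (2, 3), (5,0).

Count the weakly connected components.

From 0: component {0, 1, 5}.
From 2: component {2, 3, 4}.
That's 2 components.

2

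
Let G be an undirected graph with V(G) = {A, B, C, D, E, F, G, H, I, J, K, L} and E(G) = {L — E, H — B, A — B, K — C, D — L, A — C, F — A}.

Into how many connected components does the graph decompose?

5

From A: component {A, B, C, F, H, K}.
From D: component {D, E, L}.
From G: component {G}.
From I: component {I}.
From J: component {J}.
That's 5 components.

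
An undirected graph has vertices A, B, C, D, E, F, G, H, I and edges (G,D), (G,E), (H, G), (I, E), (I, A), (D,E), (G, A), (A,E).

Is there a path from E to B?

No

Explore from E.
Distance 1: reach A, D, G, I.
Distance 2: reach H.
The search is exhausted without reaching B; it lies in a different component.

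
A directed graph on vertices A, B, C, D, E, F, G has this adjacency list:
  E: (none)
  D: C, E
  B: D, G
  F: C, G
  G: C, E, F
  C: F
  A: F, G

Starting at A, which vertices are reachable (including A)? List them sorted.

A, C, E, F, G

Start at A.
Its neighbours: F, G.
Then their neighbours: C, E.
Nothing further is reachable.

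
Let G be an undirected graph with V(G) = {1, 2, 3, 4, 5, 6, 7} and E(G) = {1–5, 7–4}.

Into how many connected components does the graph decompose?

From 1: component {1, 5}.
From 2: component {2}.
From 3: component {3}.
From 4: component {4, 7}.
From 6: component {6}.
That's 5 components.

5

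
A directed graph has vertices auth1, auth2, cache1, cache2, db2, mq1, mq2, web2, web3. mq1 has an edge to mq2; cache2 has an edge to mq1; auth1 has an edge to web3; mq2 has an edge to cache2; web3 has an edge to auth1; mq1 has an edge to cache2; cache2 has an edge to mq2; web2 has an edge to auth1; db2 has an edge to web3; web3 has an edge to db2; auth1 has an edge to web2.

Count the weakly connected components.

4

From auth1: component {auth1, db2, web2, web3}.
From auth2: component {auth2}.
From cache1: component {cache1}.
From cache2: component {cache2, mq1, mq2}.
That's 4 components.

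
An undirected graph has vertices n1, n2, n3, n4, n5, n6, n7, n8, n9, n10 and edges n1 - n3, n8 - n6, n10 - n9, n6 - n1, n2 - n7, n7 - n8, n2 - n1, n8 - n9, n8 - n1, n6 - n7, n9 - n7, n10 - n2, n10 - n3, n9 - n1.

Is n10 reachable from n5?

n5 has no edges, so nothing is reachable from it.

No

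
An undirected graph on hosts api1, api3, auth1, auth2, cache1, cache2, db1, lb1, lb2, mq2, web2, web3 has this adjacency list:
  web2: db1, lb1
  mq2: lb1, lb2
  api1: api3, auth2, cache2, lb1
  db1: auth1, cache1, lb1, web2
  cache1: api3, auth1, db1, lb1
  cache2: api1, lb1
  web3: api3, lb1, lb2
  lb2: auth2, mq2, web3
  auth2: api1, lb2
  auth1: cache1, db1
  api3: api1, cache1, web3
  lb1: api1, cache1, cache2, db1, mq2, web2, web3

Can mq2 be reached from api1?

Yes

Explore from api1.
Distance 1: reach api3, auth2, cache2, lb1.
Distance 2: reach cache1, db1, lb2, mq2, web2, web3.
Found mq2.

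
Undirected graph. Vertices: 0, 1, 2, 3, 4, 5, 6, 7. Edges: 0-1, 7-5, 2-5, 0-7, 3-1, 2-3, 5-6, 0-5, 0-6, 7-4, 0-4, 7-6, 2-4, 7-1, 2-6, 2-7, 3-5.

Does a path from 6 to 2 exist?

Explore from 6.
Distance 1: reach 0, 2, 5, 7.
Found 2.

Yes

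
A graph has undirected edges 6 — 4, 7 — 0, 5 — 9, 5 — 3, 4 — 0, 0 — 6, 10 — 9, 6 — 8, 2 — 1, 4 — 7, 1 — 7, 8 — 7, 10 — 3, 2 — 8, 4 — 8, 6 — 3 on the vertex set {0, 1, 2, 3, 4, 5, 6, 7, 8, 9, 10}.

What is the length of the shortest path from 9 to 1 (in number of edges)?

Distance 0: 9.
Distance 1: 5, 10.
Distance 2: 3.
Distance 3: 6.
Distance 4: 0, 4, 8.
Distance 5: 2, 7.
Distance 6: 1 — contains 1.

6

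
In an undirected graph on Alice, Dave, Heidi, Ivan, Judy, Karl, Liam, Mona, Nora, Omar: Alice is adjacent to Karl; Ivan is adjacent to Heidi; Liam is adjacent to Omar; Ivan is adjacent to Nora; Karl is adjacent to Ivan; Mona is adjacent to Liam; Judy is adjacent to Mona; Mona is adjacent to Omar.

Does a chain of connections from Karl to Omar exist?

No

Explore from Karl.
Distance 1: reach Alice, Ivan.
Distance 2: reach Heidi, Nora.
The search is exhausted without reaching Omar; it lies in a different component.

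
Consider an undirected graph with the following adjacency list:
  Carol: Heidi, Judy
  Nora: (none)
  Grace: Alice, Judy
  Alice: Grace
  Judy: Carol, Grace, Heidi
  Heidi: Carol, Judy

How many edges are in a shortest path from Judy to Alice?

Distance 0: Judy.
Distance 1: Carol, Grace, Heidi.
Distance 2: Alice — contains Alice.

2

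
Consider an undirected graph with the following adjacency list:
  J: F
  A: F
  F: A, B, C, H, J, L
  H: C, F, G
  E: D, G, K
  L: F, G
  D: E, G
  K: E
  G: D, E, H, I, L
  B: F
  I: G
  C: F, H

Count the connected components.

From A: component {A, B, C, D, E, F, G, H, I, J, K, L}.
That's 1 component.

1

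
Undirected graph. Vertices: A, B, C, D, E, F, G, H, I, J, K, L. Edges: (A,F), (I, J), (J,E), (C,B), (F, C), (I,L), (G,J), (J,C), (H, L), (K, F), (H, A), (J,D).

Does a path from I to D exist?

Yes

Explore from I.
Distance 1: reach J, L.
Distance 2: reach C, D, E, G, H.
Found D.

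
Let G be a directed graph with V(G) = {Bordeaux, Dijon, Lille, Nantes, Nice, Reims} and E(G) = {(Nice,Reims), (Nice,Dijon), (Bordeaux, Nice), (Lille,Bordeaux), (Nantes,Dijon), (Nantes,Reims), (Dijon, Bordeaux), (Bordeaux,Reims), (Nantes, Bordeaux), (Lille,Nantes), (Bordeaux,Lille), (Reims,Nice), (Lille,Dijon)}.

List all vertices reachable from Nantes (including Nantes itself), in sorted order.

Start at Nantes.
Its neighbours: Bordeaux, Dijon, Reims.
Then their neighbours: Lille, Nice.
Every vertex is now reached.

Bordeaux, Dijon, Lille, Nantes, Nice, Reims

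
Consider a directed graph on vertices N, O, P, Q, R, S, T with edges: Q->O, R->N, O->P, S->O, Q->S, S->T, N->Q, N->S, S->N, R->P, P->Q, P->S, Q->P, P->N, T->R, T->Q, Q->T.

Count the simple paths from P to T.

P→N→Q→S→T
P→N→Q→T
P→N→S→T
P→Q→S→T
P→Q→T
P→S→N→Q→T
P→S→T

7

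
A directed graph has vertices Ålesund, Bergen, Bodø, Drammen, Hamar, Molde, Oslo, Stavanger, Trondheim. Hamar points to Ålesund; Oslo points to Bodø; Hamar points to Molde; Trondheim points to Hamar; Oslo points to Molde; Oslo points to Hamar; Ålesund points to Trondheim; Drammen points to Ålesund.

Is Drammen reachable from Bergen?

Bergen has no outgoing edges, so nothing is reachable from it.

No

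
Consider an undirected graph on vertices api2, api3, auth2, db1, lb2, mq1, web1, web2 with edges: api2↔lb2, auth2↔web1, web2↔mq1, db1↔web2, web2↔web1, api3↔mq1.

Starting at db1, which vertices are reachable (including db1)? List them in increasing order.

Start at db1.
Its neighbours: web2.
Then their neighbours: mq1, web1.
Then next layer: api3, auth2.
Nothing further is reachable.

api3, auth2, db1, mq1, web1, web2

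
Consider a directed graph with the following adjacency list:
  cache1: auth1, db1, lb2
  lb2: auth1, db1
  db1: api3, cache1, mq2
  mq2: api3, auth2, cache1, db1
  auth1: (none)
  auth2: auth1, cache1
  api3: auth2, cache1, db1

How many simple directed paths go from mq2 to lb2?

mq2→api3→auth2→cache1→lb2
mq2→api3→cache1→lb2
mq2→api3→db1→cache1→lb2
mq2→auth2→cache1→lb2
mq2→cache1→lb2
mq2→db1→api3→auth2→cache1→lb2
mq2→db1→api3→cache1→lb2
mq2→db1→cache1→lb2

8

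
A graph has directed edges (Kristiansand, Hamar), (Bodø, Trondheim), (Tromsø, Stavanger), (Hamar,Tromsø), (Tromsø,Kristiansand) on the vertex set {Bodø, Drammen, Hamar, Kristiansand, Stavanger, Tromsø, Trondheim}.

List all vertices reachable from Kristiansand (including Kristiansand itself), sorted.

Hamar, Kristiansand, Stavanger, Tromsø

Start at Kristiansand.
Its neighbours: Hamar.
Then their neighbours: Tromsø.
Then next layer: Stavanger.
Nothing further is reachable.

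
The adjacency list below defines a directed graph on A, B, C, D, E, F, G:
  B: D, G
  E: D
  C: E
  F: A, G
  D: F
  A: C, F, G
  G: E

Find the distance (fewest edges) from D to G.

2

Distance 0: D.
Distance 1: F.
Distance 2: A, G — contains G.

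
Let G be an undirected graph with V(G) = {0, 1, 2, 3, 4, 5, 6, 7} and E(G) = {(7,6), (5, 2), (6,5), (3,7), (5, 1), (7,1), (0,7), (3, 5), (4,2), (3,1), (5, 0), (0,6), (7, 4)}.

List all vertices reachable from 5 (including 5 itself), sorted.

Start at 5.
Its neighbours: 0, 1, 2, 3, 6.
Then their neighbours: 4, 7.
Every vertex is now reached.

0, 1, 2, 3, 4, 5, 6, 7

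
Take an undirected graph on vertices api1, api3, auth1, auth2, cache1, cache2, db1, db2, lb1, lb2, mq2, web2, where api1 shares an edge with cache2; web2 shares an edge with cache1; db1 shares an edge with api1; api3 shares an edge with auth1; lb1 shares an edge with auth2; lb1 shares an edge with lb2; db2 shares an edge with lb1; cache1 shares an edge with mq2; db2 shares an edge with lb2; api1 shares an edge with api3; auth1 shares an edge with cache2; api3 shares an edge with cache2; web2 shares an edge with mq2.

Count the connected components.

3

From api1: component {api1, api3, auth1, cache2, db1}.
From auth2: component {auth2, db2, lb1, lb2}.
From cache1: component {cache1, mq2, web2}.
That's 3 components.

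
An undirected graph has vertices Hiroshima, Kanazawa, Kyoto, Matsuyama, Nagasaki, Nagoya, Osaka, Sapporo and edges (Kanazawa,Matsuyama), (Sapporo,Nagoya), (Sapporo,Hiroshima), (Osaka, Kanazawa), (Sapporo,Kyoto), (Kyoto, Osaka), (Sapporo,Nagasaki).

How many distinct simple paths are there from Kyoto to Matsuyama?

1

Kyoto–Osaka–Kanazawa–Matsuyama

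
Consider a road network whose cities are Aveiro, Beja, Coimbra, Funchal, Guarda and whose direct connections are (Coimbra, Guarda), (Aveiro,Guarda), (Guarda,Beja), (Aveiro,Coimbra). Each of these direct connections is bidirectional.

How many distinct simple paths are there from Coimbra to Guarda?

2

Coimbra–Aveiro–Guarda
Coimbra–Guarda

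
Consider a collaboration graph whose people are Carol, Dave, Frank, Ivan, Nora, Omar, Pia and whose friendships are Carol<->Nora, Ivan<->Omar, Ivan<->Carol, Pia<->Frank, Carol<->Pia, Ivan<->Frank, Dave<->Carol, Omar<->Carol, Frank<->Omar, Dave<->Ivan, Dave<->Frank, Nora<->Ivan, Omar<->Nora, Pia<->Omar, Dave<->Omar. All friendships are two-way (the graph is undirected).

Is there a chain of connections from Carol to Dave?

Explore from Carol.
Distance 1: reach Dave, Ivan, Nora, Omar, Pia.
Found Dave.

Yes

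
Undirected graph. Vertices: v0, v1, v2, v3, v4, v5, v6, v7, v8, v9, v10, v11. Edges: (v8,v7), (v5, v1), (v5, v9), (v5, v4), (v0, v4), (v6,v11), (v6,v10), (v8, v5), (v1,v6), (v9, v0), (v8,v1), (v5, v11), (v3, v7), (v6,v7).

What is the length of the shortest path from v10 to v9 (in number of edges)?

Distance 0: v10.
Distance 1: v6.
Distance 2: v1, v7, v11.
Distance 3: v3, v5, v8.
Distance 4: v4, v9 — contains v9.

4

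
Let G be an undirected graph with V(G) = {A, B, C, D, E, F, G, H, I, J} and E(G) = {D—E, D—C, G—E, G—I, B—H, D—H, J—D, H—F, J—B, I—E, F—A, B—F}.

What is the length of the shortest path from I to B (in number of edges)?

Distance 0: I.
Distance 1: E, G.
Distance 2: D.
Distance 3: C, H, J.
Distance 4: B, F — contains B.

4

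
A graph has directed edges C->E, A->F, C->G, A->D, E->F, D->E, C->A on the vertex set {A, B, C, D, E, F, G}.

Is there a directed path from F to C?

No

F has no outgoing edges, so nothing is reachable from it.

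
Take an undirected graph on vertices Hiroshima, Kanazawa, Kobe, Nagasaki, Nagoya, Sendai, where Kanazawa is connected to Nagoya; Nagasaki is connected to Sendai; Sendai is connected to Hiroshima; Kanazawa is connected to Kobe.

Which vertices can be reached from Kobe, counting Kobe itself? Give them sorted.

Kanazawa, Kobe, Nagoya

Start at Kobe.
Its neighbours: Kanazawa.
Then their neighbours: Nagoya.
Nothing further is reachable.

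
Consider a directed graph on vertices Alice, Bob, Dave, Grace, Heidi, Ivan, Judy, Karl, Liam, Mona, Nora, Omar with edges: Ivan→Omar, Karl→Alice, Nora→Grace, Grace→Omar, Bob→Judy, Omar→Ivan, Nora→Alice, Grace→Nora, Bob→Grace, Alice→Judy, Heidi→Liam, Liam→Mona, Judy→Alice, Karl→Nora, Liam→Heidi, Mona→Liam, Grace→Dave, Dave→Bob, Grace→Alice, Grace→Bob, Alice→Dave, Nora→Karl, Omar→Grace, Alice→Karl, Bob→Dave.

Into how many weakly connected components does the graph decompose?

From Alice: component {Alice, Bob, Dave, Grace, Ivan, Judy, Karl, Nora, Omar}.
From Heidi: component {Heidi, Liam, Mona}.
That's 2 components.

2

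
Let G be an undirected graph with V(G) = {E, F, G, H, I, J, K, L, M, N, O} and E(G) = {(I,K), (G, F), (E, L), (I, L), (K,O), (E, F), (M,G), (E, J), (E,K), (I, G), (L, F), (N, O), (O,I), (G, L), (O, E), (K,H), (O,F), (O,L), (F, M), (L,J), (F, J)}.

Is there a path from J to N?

Explore from J.
Distance 1: reach E, F, L.
Distance 2: reach G, I, K, M, O.
Distance 3: reach H, N.
Found N.

Yes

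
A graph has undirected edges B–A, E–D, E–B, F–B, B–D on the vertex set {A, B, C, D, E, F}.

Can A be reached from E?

Explore from E.
Distance 1: reach B, D.
Distance 2: reach A, F.
Found A.

Yes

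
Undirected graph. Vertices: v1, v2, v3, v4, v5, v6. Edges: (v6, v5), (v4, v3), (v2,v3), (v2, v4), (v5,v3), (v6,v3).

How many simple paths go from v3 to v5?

v3–v5
v3–v6–v5

2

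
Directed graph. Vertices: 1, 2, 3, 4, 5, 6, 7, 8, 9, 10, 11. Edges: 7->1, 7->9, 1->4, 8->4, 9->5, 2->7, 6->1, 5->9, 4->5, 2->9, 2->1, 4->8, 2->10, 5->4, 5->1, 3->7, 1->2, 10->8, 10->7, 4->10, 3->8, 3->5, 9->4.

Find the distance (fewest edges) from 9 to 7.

Distance 0: 9.
Distance 1: 4, 5.
Distance 2: 1, 8, 10.
Distance 3: 2, 7 — contains 7.

3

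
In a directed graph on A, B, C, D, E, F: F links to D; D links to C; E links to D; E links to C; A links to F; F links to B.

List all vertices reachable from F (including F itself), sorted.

Start at F.
Its neighbours: B, D.
Then their neighbours: C.
Nothing further is reachable.

B, C, D, F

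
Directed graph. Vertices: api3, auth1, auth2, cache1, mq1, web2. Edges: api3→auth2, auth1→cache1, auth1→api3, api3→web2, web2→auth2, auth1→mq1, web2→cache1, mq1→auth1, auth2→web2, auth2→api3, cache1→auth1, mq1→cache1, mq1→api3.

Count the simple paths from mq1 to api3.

mq1→api3
mq1→auth1→api3
mq1→cache1→auth1→api3

3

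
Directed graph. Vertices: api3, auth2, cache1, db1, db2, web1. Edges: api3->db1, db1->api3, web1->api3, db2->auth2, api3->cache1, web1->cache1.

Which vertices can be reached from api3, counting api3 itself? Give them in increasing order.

api3, cache1, db1

Start at api3.
Its neighbours: cache1, db1.
Nothing further is reachable.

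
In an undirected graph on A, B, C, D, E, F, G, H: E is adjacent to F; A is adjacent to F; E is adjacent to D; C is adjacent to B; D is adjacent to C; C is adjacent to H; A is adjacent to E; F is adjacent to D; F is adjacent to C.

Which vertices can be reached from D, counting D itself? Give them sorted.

A, B, C, D, E, F, H

Start at D.
Its neighbours: C, E, F.
Then their neighbours: A, B, H.
Nothing further is reachable.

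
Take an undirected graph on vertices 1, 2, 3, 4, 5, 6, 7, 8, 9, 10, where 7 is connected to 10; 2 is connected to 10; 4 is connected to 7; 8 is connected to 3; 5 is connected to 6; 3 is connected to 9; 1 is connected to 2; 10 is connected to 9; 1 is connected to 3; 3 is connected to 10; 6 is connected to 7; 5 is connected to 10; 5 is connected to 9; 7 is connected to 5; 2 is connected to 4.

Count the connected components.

1

From 1: component {1, 2, 3, 4, 5, 6, 7, 8, 9, 10}.
That's 1 component.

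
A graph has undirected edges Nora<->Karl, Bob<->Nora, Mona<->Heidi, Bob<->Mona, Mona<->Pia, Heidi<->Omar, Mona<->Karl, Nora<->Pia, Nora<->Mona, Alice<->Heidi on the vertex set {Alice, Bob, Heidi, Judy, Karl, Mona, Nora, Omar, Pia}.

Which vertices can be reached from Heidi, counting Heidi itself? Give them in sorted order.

Alice, Bob, Heidi, Karl, Mona, Nora, Omar, Pia

Start at Heidi.
Its neighbours: Alice, Mona, Omar.
Then their neighbours: Bob, Karl, Nora, Pia.
Nothing further is reachable.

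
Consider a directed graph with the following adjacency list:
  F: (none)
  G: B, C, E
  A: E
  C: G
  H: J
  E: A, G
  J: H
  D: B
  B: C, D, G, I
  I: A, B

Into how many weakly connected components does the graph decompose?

From A: component {A, B, C, D, E, G, I}.
From F: component {F}.
From H: component {H, J}.
That's 3 components.

3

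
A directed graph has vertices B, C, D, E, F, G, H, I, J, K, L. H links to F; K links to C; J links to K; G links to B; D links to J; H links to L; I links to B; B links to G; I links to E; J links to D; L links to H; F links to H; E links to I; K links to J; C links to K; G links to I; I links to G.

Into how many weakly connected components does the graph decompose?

3

From B: component {B, E, G, I}.
From C: component {C, D, J, K}.
From F: component {F, H, L}.
That's 3 components.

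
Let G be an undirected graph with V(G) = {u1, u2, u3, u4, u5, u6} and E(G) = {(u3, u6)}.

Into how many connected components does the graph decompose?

From u1: component {u1}.
From u2: component {u2}.
From u3: component {u3, u6}.
From u4: component {u4}.
From u5: component {u5}.
That's 5 components.

5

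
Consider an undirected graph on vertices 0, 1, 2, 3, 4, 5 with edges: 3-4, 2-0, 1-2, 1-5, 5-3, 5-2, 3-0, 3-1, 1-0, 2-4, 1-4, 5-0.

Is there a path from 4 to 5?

Explore from 4.
Distance 1: reach 1, 2, 3.
Distance 2: reach 0, 5.
Found 5.

Yes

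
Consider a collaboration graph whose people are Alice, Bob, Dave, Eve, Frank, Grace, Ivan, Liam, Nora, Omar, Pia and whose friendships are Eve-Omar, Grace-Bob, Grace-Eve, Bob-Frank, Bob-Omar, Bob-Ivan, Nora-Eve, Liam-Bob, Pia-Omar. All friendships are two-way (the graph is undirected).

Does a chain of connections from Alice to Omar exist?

Alice has no edges, so nothing is reachable from it.

No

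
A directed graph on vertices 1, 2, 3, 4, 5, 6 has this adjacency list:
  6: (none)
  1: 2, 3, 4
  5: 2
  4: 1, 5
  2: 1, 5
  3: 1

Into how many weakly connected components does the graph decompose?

2

From 1: component {1, 2, 3, 4, 5}.
From 6: component {6}.
That's 2 components.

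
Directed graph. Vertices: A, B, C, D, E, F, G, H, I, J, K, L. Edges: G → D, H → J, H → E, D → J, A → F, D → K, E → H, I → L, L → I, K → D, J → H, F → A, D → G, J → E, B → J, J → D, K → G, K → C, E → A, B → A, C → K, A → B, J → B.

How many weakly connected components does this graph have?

From A: component {A, B, C, D, E, F, G, H, J, K}.
From I: component {I, L}.
That's 2 components.

2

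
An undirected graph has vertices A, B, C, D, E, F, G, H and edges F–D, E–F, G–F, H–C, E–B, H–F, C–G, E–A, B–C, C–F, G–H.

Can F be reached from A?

Yes

Explore from A.
Distance 1: reach E.
Distance 2: reach B, F.
Found F.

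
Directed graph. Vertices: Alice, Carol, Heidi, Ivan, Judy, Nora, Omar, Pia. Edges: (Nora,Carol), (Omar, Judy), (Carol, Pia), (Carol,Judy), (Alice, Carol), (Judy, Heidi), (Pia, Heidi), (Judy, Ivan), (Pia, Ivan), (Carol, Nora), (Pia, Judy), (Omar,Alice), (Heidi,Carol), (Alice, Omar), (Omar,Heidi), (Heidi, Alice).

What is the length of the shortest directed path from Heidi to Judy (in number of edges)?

Distance 0: Heidi.
Distance 1: Alice, Carol.
Distance 2: Judy, Nora, Omar, Pia — contains Judy.

2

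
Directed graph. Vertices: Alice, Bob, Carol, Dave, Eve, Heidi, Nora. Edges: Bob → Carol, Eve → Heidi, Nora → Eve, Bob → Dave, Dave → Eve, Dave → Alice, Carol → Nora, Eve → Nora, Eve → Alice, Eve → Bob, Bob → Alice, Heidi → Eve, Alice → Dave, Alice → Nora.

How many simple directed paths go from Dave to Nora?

Dave→Alice→Nora
Dave→Eve→Alice→Nora
Dave→Eve→Bob→Alice→Nora
Dave→Eve→Bob→Carol→Nora
Dave→Eve→Nora

5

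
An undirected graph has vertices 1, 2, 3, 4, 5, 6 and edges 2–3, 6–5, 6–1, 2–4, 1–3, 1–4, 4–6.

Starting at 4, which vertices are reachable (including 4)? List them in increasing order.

Start at 4.
Its neighbours: 1, 2, 6.
Then their neighbours: 3, 5.
Every vertex is now reached.

1, 2, 3, 4, 5, 6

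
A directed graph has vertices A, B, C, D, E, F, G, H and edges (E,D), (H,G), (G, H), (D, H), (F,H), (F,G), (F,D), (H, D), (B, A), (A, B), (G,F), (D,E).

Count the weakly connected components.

3

From A: component {A, B}.
From C: component {C}.
From D: component {D, E, F, G, H}.
That's 3 components.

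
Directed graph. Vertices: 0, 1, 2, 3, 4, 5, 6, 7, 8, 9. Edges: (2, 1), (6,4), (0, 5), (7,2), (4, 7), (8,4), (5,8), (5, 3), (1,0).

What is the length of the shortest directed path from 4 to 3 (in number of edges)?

Distance 0: 4.
Distance 1: 7.
Distance 2: 2.
Distance 3: 1.
Distance 4: 0.
Distance 5: 5.
Distance 6: 3, 8 — contains 3.

6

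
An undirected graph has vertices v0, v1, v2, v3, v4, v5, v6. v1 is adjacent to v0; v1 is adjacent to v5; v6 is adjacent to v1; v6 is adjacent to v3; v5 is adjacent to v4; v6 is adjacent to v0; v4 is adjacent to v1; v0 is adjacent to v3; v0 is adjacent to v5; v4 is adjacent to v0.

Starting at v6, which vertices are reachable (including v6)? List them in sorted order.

v0, v1, v3, v4, v5, v6

Start at v6.
Its neighbours: v0, v1, v3.
Then their neighbours: v4, v5.
Nothing further is reachable.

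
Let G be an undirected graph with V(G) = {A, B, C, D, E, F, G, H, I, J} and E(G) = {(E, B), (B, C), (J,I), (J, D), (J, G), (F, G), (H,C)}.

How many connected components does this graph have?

3

From A: component {A}.
From B: component {B, C, E, H}.
From D: component {D, F, G, I, J}.
That's 3 components.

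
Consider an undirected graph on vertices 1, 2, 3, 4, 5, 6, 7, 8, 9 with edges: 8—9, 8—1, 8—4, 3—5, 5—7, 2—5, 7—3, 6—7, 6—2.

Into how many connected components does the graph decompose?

2

From 1: component {1, 4, 8, 9}.
From 2: component {2, 3, 5, 6, 7}.
That's 2 components.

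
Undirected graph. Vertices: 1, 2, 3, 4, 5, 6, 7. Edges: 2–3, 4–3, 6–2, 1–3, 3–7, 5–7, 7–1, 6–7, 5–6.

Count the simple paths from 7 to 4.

7–1–3–4
7–3–4
7–5–6–2–3–4
7–6–2–3–4

4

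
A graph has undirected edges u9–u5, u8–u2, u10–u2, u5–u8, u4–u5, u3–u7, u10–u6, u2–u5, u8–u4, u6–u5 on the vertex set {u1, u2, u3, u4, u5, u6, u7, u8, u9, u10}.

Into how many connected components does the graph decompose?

3

From u1: component {u1}.
From u2: component {u2, u4, u5, u6, u8, u9, u10}.
From u3: component {u3, u7}.
That's 3 components.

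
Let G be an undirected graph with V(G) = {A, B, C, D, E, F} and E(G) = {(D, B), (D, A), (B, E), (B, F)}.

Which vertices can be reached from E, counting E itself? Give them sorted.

A, B, D, E, F

Start at E.
Its neighbours: B.
Then their neighbours: D, F.
Then next layer: A.
Nothing further is reachable.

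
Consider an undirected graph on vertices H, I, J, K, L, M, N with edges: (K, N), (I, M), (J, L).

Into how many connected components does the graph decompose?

From H: component {H}.
From I: component {I, M}.
From J: component {J, L}.
From K: component {K, N}.
That's 4 components.

4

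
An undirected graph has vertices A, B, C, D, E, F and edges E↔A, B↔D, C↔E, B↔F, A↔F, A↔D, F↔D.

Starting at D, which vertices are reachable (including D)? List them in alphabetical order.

Start at D.
Its neighbours: A, B, F.
Then their neighbours: E.
Then next layer: C.
Every vertex is now reached.

A, B, C, D, E, F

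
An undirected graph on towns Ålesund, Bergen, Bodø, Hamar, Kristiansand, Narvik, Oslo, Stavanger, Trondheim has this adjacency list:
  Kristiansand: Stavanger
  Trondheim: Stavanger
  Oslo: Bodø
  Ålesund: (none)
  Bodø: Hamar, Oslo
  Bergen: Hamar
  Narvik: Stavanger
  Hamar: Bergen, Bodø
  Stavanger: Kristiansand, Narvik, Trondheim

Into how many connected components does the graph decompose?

From Ålesund: component {Ålesund}.
From Bergen: component {Bergen, Bodø, Hamar, Oslo}.
From Kristiansand: component {Kristiansand, Narvik, Stavanger, Trondheim}.
That's 3 components.

3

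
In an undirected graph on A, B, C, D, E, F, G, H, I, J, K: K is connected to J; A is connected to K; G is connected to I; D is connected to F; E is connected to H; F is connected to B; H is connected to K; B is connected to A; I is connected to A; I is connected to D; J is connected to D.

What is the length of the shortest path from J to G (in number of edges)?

3

Distance 0: J.
Distance 1: D, K.
Distance 2: A, F, H, I.
Distance 3: B, E, G — contains G.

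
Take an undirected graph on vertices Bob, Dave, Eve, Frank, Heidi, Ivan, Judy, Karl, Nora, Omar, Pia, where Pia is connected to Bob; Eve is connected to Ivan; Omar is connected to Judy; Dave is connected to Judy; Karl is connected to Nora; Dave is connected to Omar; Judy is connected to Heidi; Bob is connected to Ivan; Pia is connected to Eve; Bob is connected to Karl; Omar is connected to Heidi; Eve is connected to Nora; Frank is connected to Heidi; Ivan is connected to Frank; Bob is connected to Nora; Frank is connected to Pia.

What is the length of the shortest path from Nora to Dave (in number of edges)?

Distance 0: Nora.
Distance 1: Bob, Eve, Karl.
Distance 2: Ivan, Pia.
Distance 3: Frank.
Distance 4: Heidi.
Distance 5: Judy, Omar.
Distance 6: Dave — contains Dave.

6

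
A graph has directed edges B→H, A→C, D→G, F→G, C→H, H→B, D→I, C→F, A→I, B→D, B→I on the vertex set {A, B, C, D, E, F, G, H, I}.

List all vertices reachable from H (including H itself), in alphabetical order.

Start at H.
Its neighbours: B.
Then their neighbours: D, I.
Then next layer: G.
Nothing further is reachable.

B, D, G, H, I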